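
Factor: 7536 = 2^4*3^1 * 157^1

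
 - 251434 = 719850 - 971284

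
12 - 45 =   -  33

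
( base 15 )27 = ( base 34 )13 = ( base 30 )17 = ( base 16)25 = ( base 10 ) 37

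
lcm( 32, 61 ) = 1952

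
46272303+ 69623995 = 115896298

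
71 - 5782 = -5711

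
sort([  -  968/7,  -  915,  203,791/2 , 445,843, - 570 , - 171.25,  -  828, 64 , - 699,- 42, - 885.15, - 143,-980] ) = [  -  980, - 915, - 885.15,- 828, - 699, - 570, - 171.25, - 143, - 968/7, - 42, 64, 203,  791/2,445 , 843 ]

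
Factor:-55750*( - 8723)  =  2^1*5^3*11^1*13^1*61^1*223^1 = 486307250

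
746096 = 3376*221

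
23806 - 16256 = 7550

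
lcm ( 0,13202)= 0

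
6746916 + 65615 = 6812531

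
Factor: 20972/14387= 2^2*7^2*107^1*14387^(  -  1)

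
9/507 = 3/169 = 0.02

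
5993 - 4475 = 1518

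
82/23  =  3+13/23 = 3.57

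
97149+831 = 97980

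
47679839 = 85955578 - 38275739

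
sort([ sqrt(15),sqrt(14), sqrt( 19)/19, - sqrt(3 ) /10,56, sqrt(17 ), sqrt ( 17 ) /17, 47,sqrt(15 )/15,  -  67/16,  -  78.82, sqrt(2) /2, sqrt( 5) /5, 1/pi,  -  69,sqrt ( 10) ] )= [ - 78.82, - 69, - 67/16, - sqrt(3)/10,sqrt( 19)/19,sqrt (17 ) /17,sqrt(15)/15,1/pi,sqrt ( 5)/5, sqrt( 2 ) /2, sqrt(10),sqrt( 14),sqrt(  15),sqrt(17), 47 , 56]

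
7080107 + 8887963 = 15968070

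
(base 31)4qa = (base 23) 8ie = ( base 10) 4660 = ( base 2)1001000110100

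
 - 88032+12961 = -75071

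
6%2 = 0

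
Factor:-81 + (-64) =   -  145  =  - 5^1*29^1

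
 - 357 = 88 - 445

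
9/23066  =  9/23066 = 0.00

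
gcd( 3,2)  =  1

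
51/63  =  17/21= 0.81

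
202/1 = 202 = 202.00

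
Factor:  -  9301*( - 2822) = 26247422 = 2^1*17^1  *71^1*83^1*131^1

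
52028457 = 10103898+41924559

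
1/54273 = 1/54273 = 0.00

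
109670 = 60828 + 48842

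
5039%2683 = 2356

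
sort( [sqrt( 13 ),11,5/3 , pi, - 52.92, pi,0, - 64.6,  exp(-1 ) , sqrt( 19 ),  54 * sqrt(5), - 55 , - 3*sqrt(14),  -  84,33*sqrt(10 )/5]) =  [ - 84, - 64.6, - 55, - 52.92, - 3 *sqrt( 14), 0,exp( - 1 ),5/3,pi, pi,sqrt(13),sqrt ( 19),11, 33*sqrt( 10 ) /5 , 54* sqrt( 5 )]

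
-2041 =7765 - 9806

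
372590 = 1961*190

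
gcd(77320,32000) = 40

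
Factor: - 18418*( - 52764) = 2^3*3^1*4397^1*9209^1 = 971807352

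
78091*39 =3045549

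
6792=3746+3046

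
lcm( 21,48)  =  336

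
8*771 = 6168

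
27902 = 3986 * 7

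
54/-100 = - 27/50 = - 0.54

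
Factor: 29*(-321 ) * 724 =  - 2^2*3^1*29^1 * 107^1 * 181^1 = - 6739716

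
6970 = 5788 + 1182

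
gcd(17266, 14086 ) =2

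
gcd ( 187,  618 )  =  1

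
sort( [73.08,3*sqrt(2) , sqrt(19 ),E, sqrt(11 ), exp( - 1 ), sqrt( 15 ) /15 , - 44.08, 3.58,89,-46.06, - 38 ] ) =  [ - 46.06, - 44.08 , - 38, sqrt(15 )/15,exp(-1 ) , E,  sqrt ( 11), 3.58,3*sqrt(2 ), sqrt( 19),73.08,89 ] 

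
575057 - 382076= 192981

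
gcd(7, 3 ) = 1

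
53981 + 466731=520712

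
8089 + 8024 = 16113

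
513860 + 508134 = 1021994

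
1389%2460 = 1389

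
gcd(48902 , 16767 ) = 1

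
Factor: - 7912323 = - 3^5 * 32561^1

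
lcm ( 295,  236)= 1180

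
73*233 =17009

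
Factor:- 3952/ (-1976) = 2^1 = 2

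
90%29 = 3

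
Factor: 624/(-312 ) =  - 2 = - 2^1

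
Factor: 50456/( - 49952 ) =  - 2^ ( - 2 )*17^1*53^1 * 223^ ( - 1 ) = - 901/892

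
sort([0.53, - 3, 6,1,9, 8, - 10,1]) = [ - 10, - 3 , 0.53,  1,1, 6,8, 9 ]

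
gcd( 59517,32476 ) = 1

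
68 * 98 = 6664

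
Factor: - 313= - 313^1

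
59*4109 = 242431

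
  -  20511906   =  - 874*23469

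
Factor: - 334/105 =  - 2^1*3^ (  -  1)*5^(-1) * 7^ (- 1)*167^1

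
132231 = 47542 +84689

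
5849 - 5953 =-104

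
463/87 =5 + 28/87 = 5.32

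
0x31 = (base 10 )49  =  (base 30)1j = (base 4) 301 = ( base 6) 121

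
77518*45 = 3488310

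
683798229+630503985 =1314302214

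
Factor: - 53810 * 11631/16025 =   -  2^1 * 3^1 * 5^(-1)*641^( - 1)*3877^1*5381^1  =  - 125172822/3205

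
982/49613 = 982/49613 = 0.02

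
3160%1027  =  79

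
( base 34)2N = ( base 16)5b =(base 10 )91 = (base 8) 133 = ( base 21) 47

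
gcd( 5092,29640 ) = 76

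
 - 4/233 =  - 1+229/233  =  - 0.02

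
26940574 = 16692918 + 10247656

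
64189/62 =1035+19/62 = 1035.31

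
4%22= 4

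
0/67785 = 0 = 0.00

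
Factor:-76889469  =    -  3^1*29^1*137^1*6451^1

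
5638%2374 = 890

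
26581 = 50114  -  23533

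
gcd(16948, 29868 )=76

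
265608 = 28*9486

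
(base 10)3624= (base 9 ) 4866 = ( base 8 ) 7050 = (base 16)e28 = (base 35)2xj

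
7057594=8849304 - 1791710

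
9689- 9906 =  - 217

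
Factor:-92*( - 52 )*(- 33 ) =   -  157872 = -  2^4*3^1*11^1*13^1*23^1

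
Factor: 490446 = 2^1*3^2 * 11^1*2477^1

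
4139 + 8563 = 12702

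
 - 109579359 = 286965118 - 396544477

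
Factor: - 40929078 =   -  2^1*3^1*19^1 *359027^1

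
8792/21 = 1256/3 = 418.67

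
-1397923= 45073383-46471306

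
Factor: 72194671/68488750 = 2^( - 1)*5^( -4)*11^(-1 )*17^( -1)*271^1*293^(-1) *266401^1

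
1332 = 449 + 883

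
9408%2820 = 948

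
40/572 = 10/143 = 0.07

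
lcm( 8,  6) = 24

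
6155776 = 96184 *64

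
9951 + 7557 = 17508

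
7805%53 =14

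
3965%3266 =699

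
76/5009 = 76/5009 =0.02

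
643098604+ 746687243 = 1389785847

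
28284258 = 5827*4854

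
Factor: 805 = 5^1*7^1*23^1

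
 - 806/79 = - 11 + 63/79= - 10.20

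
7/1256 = 7/1256= 0.01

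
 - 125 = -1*125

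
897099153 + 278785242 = 1175884395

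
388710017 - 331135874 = 57574143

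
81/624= 27/208= 0.13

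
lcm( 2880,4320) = 8640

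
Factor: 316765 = 5^1*63353^1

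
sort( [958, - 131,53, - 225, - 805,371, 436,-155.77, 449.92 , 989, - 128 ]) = [ - 805, - 225, - 155.77, - 131, - 128,  53,371, 436 , 449.92, 958,989 ]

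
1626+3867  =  5493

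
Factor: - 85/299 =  - 5^1*13^( - 1)*17^1 * 23^ (-1 ) 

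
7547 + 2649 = 10196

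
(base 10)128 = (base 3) 11202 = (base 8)200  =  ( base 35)3n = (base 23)5d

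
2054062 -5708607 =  - 3654545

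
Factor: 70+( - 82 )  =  -2^2 * 3^1=- 12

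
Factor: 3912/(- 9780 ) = -2^1*5^(-1) = - 2/5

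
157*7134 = 1120038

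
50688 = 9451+41237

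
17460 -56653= -39193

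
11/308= 1/28  =  0.04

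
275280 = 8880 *31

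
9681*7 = 67767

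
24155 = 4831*5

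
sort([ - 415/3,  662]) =[ - 415/3, 662]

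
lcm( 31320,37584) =187920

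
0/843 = 0 = 0.00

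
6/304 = 3/152 = 0.02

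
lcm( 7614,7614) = 7614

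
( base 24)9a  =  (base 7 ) 442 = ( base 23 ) 9J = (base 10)226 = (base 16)e2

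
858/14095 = 858/14095 = 0.06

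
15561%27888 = 15561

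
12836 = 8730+4106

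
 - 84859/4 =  - 84859/4 = -21214.75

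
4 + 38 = 42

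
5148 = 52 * 99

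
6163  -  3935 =2228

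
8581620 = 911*9420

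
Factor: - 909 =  - 3^2*101^1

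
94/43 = 94/43 = 2.19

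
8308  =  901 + 7407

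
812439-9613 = 802826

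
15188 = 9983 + 5205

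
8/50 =4/25 = 0.16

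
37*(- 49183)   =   - 1819771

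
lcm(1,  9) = 9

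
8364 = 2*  4182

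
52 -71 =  -19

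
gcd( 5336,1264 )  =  8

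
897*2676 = 2400372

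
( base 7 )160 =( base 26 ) 3D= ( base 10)91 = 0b1011011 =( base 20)4B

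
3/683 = 3/683 = 0.00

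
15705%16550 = 15705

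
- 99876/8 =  - 24969/2 =-12484.50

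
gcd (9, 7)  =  1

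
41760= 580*72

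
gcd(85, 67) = 1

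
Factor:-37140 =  - 2^2*3^1*5^1 *619^1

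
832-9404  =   - 8572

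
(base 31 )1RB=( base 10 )1809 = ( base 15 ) 809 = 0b11100010001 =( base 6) 12213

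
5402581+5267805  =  10670386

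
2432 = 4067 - 1635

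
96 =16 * 6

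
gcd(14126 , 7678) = 2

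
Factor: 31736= 2^3*3967^1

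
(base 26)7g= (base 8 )306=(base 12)146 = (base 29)6O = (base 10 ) 198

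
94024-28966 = 65058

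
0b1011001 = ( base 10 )89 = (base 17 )54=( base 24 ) 3H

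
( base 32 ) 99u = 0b10010100111110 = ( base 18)1B7C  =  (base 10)9534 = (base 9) 14063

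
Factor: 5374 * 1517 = 2^1 *37^1  *  41^1*2687^1 = 8152358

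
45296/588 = 77 + 5/147 = 77.03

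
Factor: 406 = 2^1*7^1*29^1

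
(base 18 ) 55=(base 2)1011111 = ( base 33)2T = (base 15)65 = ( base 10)95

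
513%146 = 75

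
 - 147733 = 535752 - 683485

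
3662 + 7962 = 11624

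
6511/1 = 6511 = 6511.00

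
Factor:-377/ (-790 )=2^( - 1 )* 5^(-1)*13^1*29^1*79^( - 1) 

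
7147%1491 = 1183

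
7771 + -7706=65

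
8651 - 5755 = 2896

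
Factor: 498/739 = 2^1*3^1*83^1*739^( - 1)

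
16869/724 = 23 + 217/724 =23.30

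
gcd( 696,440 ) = 8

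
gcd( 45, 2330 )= 5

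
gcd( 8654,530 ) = 2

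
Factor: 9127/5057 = 13^( - 1)*389^( - 1 )*9127^1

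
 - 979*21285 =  - 20838015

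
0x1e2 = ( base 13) 2B1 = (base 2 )111100010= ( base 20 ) 142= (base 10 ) 482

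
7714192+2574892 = 10289084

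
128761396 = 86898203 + 41863193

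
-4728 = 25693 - 30421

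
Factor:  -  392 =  -2^3*7^2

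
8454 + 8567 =17021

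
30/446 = 15/223 = 0.07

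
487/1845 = 487/1845 = 0.26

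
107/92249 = 107/92249 = 0.00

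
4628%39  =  26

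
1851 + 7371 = 9222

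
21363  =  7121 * 3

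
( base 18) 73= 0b10000001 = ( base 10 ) 129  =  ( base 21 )63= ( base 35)3o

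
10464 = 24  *436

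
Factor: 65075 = 5^2*19^1*137^1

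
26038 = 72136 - 46098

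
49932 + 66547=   116479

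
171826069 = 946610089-774784020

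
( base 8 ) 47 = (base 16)27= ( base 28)1B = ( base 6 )103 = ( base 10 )39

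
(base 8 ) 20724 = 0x21D4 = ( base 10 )8660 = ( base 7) 34151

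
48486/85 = 48486/85=570.42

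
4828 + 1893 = 6721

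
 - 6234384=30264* ( - 206)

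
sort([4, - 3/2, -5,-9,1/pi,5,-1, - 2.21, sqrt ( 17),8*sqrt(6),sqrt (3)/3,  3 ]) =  [-9, - 5,-2.21,-3/2,-1,1/pi,sqrt ( 3)/3,3,  4, sqrt(17), 5,8 * sqrt(6)]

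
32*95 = 3040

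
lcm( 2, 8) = 8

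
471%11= 9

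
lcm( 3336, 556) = 3336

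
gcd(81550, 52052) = 14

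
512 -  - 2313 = 2825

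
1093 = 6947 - 5854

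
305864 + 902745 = 1208609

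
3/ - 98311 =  - 3/98311 = - 0.00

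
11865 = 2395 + 9470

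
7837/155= 7837/155 = 50.56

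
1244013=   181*6873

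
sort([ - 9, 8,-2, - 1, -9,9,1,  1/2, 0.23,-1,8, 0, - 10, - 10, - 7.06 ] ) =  [ - 10, - 10, - 9, - 9, - 7.06,  -  2,-1, - 1,0,0.23,1/2, 1 , 8,  8, 9] 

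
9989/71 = 140 + 49/71 = 140.69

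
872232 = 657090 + 215142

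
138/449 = 138/449 = 0.31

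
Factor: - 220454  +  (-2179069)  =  -2399523 =- 3^1*7^1*163^1*701^1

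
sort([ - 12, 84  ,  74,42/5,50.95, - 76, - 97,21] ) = [ - 97, -76, - 12,42/5, 21, 50.95,74,84 ] 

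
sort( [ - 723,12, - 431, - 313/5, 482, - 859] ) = [ - 859 , - 723, - 431, - 313/5,12, 482 ] 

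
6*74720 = 448320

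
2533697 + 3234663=5768360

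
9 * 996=8964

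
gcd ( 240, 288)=48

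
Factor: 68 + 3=71^1=71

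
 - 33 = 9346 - 9379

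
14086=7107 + 6979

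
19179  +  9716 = 28895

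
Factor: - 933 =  - 3^1*311^1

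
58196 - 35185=23011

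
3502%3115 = 387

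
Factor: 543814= 2^1 * 127^1*2141^1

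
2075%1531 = 544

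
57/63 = 19/21 =0.90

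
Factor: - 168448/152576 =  - 329/298=- 2^(  -  1 )*7^1*47^1*149^(  -  1 )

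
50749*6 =304494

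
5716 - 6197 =-481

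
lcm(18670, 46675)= 93350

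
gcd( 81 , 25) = 1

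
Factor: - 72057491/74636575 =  - 5^ (  -  2)*11^1*13^( - 1)* 29^( - 1)*577^1*7919^( - 1) * 11353^1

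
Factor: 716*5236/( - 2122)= -1874488/1061 = -2^3*7^1*11^1*17^1*179^1*1061^(-1)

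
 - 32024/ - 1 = 32024 + 0/1 =32024.00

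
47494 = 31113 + 16381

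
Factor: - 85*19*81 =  - 3^4*5^1*17^1*19^1= - 130815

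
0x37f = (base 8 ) 1577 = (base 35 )PK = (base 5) 12040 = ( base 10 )895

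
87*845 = 73515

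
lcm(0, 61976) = 0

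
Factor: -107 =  - 107^1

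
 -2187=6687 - 8874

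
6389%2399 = 1591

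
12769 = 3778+8991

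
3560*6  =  21360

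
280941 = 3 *93647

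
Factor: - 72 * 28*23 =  - 2^5*3^2*7^1*23^1  =  -46368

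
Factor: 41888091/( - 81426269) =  - 3^1*7^2*79^1*3607^1 *81426269^( -1 )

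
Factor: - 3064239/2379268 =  - 2^( - 2) * 3^2*101^1*179^( - 1)*3323^( - 1)*3371^1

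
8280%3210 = 1860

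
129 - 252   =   - 123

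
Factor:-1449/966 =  - 2^(-1 ) * 3^1 = - 3/2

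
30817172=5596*5507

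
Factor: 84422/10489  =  4966/617 = 2^1*13^1*191^1* 617^( - 1 )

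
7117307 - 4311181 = 2806126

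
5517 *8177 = 45112509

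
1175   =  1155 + 20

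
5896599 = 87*67777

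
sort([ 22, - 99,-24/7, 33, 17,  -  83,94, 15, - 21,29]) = [ - 99, - 83, - 21, - 24/7 , 15,  17,  22, 29,33,94 ]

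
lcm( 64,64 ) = 64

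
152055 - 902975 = -750920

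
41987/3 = 13995 +2/3 = 13995.67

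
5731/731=7 + 614/731=7.84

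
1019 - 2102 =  - 1083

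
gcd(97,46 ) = 1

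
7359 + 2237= 9596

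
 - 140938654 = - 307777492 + 166838838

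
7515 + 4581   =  12096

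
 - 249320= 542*( - 460)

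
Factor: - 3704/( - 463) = 2^3 = 8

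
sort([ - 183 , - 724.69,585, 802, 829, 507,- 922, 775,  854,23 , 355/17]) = [ - 922, - 724.69, - 183,  355/17,23,507, 585 , 775,802, 829,854]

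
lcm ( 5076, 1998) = 187812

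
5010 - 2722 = 2288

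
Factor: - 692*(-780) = 539760=2^4* 3^1*5^1*13^1 * 173^1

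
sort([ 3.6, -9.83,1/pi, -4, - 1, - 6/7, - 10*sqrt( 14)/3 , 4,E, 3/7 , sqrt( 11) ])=[ - 10*sqrt(14)/3, - 9.83, - 4,  -  1,  -  6/7, 1/pi, 3/7,E,sqrt( 11),3.6,4]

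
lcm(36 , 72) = 72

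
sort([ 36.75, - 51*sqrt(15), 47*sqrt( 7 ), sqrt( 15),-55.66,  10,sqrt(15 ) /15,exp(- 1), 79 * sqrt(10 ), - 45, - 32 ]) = [ - 51*sqrt(15), - 55.66, -45, - 32,  sqrt( 15) /15,exp( - 1),sqrt( 15), 10,36.75 , 47  *sqrt ( 7), 79 * sqrt(10)] 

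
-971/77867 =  - 1 + 76896/77867   =  - 0.01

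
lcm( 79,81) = 6399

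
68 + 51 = 119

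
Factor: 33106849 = 33106849^1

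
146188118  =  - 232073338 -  - 378261456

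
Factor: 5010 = 2^1 * 3^1*5^1 *167^1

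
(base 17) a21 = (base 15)d00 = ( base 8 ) 5555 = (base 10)2925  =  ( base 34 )2I1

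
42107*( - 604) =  - 25432628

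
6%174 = 6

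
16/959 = 16/959 = 0.02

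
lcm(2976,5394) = 86304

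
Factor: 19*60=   2^2*3^1 * 5^1* 19^1 = 1140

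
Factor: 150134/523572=277/966 = 2^(-1)*3^( - 1 )*7^( - 1)*23^( - 1 )*277^1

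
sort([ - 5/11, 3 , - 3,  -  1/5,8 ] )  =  [ - 3, - 5/11, - 1/5, 3, 8 ] 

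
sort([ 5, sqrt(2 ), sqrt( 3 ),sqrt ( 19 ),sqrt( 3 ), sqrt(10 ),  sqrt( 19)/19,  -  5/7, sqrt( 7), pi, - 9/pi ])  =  [  -  9/pi , -5/7,sqrt( 19 ) /19,sqrt ( 2),sqrt( 3 ), sqrt (3),sqrt(7), pi,  sqrt( 10 ), sqrt ( 19 ),  5]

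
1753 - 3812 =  - 2059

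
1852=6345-4493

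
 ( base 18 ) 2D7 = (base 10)889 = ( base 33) qv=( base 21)207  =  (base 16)379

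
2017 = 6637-4620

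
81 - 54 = 27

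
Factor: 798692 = 2^2*199673^1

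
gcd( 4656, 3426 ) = 6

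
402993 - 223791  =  179202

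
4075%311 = 32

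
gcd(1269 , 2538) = 1269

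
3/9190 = 3/9190 = 0.00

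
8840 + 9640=18480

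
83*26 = 2158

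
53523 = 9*5947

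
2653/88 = 30 + 13/88 = 30.15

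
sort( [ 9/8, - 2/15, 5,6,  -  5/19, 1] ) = [  -  5/19 ,-2/15 , 1, 9/8 , 5, 6]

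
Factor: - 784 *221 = -173264 = -  2^4*7^2 *13^1 * 17^1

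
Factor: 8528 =2^4*13^1*41^1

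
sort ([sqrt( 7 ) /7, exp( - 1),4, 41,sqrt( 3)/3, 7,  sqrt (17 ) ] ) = [ exp ( - 1 ), sqrt( 7)/7,sqrt (3 )/3, 4, sqrt( 17 ),  7, 41 ] 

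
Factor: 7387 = 83^1  *  89^1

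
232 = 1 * 232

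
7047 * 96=676512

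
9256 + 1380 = 10636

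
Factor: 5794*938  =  5434772 =2^2*7^1 * 67^1 *2897^1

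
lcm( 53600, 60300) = 482400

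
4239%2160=2079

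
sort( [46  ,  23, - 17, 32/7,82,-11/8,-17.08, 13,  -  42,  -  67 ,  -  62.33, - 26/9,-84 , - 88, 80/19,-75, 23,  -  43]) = [  -  88,-84,  -  75 ,  -  67, -62.33, - 43,  -  42,  -  17.08,  -  17, - 26/9,-11/8, 80/19, 32/7, 13, 23,23, 46,82]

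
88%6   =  4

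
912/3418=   456/1709 = 0.27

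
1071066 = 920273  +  150793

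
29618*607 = 17978126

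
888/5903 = 888/5903 = 0.15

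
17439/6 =5813/2 = 2906.50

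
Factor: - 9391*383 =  - 383^1*9391^1 = - 3596753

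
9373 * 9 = 84357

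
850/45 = 18 +8/9 =18.89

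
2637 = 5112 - 2475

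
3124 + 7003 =10127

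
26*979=25454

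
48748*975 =47529300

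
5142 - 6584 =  - 1442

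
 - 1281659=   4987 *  ( - 257)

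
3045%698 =253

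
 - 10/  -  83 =10/83 = 0.12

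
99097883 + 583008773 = 682106656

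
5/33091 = 5/33091 =0.00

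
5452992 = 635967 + 4817025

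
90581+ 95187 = 185768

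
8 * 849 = 6792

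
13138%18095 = 13138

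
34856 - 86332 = -51476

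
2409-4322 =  - 1913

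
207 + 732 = 939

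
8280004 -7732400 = 547604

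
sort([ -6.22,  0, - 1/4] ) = [ - 6.22, - 1/4,0]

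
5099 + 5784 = 10883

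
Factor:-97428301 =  - 167^1*583403^1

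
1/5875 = 1/5875  =  0.00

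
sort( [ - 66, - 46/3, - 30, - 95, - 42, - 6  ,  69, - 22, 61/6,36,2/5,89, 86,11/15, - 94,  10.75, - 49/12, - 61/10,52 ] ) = [ - 95, - 94, -66, - 42, - 30, - 22, - 46/3, - 61/10, - 6, - 49/12,2/5,11/15,61/6,10.75,36 , 52,69  ,  86,  89] 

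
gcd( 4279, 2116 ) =1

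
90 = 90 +0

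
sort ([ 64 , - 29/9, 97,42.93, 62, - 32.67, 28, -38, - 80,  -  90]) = [ - 90, - 80, - 38, - 32.67, - 29/9 , 28,42.93,62, 64,97 ] 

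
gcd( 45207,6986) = 1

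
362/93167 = 362/93167=0.00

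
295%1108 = 295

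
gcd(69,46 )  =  23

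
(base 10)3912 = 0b111101001000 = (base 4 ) 331020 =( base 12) 2320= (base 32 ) 3Q8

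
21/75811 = 21/75811 = 0.00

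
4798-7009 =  - 2211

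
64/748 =16/187= 0.09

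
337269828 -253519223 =83750605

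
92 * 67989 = 6254988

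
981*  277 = 271737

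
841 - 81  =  760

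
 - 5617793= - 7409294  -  -1791501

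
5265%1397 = 1074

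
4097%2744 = 1353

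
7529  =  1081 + 6448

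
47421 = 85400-37979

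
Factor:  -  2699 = -2699^1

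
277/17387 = 277/17387  =  0.02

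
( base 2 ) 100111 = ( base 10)39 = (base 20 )1J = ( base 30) 19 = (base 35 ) 14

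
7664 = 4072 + 3592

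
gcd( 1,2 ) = 1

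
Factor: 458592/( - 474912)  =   - 281/291 = - 3^( - 1)* 97^ ( - 1)*281^1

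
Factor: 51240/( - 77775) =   -  2^3*5^( - 1)*7^1*17^ (  -  1 )= - 56/85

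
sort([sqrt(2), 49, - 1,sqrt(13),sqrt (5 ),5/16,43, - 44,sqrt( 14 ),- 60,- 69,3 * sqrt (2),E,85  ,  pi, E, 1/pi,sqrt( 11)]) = [ - 69, -60,-44, - 1 , 5/16 , 1/pi,sqrt(2),sqrt( 5 ),E, E,  pi,sqrt(11), sqrt ( 13),sqrt( 14), 3*sqrt ( 2 ),  43,49, 85 ] 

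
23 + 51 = 74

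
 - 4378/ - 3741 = 1 + 637/3741   =  1.17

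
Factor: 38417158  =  2^1*13^1*1477583^1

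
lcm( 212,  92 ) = 4876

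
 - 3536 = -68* 52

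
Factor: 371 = 7^1 * 53^1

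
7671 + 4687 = 12358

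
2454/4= 1227/2 = 613.50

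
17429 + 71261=88690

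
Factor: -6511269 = -3^1* 2170423^1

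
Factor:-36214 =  - 2^1*19^1*953^1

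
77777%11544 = 8513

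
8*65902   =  527216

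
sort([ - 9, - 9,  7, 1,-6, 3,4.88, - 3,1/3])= [ - 9, - 9 , - 6, - 3,1/3, 1 , 3,  4.88, 7]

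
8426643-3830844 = 4595799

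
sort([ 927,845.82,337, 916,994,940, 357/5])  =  [ 357/5,337, 845.82,916, 927,940, 994 ] 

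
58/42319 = 58/42319 = 0.00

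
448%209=30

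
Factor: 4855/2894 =2^( - 1) * 5^1*971^1*1447^( - 1 ) 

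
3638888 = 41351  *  88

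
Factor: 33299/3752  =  71/8  =  2^( - 3)  *  71^1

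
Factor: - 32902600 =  - 2^3*5^2*164513^1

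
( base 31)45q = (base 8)7671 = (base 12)23b5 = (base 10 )4025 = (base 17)dfd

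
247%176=71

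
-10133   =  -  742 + -9391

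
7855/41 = 191 + 24/41 = 191.59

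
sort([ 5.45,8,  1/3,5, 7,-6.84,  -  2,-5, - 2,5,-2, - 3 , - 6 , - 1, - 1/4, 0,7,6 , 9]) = [  -  6.84,  -  6, - 5 ,  -  3, - 2, - 2, - 2,- 1,  -  1/4,0, 1/3,  5,5,5.45, 6, 7,7, 8,9]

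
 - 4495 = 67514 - 72009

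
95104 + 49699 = 144803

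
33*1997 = 65901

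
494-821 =-327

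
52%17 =1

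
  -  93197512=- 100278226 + 7080714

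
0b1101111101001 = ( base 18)140H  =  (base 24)c9h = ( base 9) 10718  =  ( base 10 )7145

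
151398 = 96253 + 55145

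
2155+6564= 8719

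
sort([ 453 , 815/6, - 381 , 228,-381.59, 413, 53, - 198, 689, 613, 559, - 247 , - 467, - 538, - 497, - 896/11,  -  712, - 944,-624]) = [ -944 ,-712, - 624, - 538, - 497, - 467, - 381.59,-381,- 247, -198 , - 896/11,53,815/6,228, 413, 453, 559,613, 689 ]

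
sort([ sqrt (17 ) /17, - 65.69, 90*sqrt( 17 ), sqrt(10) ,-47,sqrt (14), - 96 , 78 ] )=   [ - 96,- 65.69, - 47,  sqrt ( 17)/17,sqrt( 10),sqrt( 14) , 78,90*sqrt(17 ) ] 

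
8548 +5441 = 13989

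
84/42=2 = 2.00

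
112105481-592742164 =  - 480636683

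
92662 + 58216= 150878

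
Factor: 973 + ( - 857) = 2^2*29^1 = 116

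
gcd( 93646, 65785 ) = 1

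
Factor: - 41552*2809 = -116719568 =- 2^4 * 7^2 *53^3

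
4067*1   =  4067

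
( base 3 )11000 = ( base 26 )44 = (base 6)300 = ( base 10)108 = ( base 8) 154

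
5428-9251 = - 3823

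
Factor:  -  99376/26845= - 2^4*5^( - 1)*7^( - 1)*13^( - 1) * 59^(-1 )*6211^1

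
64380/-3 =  - 21460 + 0/1 = - 21460.00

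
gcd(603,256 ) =1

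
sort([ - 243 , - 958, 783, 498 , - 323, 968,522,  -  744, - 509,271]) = [ - 958, - 744, - 509 , - 323 , - 243, 271 , 498, 522, 783,968]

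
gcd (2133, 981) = 9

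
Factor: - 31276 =- 2^2*7^1* 1117^1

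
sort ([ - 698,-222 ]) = [ - 698, - 222]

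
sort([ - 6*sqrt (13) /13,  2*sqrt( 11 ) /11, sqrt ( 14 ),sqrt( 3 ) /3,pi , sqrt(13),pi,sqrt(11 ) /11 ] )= [ - 6*sqrt ( 13) /13,sqrt( 11 )/11,sqrt( 3 )/3, 2 *sqrt( 11)/11 , pi, pi, sqrt ( 13) , sqrt (14 ) ]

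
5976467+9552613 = 15529080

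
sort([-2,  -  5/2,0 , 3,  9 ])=[ - 5/2,-2, 0,  3,9] 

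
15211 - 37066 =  - 21855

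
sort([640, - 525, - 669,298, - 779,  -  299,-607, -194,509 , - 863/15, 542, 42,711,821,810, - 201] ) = [  -  779,  -  669,- 607, - 525,-299, - 201,  -  194, - 863/15, 42, 298 , 509, 542,640,711 , 810, 821]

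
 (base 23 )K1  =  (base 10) 461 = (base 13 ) 296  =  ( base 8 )715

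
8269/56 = 147 + 37/56 = 147.66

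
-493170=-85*5802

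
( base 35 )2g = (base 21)42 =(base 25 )3B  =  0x56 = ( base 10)86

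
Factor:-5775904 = -2^5*180497^1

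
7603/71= 7603/71=107.08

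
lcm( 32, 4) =32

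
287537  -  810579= - 523042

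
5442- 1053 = 4389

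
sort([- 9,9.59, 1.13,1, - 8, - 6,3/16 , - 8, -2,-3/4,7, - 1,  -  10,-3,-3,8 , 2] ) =[ - 10,  -  9, -8, - 8, - 6,  -  3, - 3,-2,-1, - 3/4, 3/16,1,1.13,2,7,8,9.59] 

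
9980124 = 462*21602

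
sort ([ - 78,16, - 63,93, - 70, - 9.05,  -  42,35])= [ - 78,-70, - 63, - 42, - 9.05 , 16,35, 93]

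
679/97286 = 97/13898 = 0.01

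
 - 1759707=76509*( - 23)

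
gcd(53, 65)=1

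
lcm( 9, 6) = 18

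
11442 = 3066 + 8376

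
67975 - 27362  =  40613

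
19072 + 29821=48893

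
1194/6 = 199 = 199.00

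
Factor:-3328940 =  - 2^2*5^1*17^1*9791^1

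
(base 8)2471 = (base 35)137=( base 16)539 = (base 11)1006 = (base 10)1337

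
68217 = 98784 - 30567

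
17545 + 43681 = 61226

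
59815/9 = 6646 + 1/9 = 6646.11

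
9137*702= 6414174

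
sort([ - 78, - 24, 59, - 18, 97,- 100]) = [ -100,  -  78,  -  24, -18, 59,97 ]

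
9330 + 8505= 17835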